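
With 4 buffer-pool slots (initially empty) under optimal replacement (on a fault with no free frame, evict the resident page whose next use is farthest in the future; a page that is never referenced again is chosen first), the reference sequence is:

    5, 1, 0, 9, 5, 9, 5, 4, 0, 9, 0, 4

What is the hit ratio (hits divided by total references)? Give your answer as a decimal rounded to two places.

0.58

5 -> miss, frames [5]
1 -> miss, frames [5, 1]
0 -> miss, frames [5, 1, 0]
9 -> miss, frames [5, 1, 0, 9]
5 -> hit
9 -> hit
5 -> hit
4 -> miss, evict 1, frames [5, 0, 9, 4]
0 -> hit
9 -> hit
0 -> hit
4 -> hit
Hits: 7 of 12 references → 7/12 = 0.5833.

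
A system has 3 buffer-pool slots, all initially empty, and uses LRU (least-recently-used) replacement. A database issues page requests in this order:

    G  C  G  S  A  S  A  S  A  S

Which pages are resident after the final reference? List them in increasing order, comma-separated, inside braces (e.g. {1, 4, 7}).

{A, G, S}

G -> miss, frames [G]
C -> miss, frames [G, C]
G -> hit
S -> miss, frames [C, G, S]
A -> miss, evict C, frames [G, S, A]
S -> hit
A -> hit
S -> hit
A -> hit
S -> hit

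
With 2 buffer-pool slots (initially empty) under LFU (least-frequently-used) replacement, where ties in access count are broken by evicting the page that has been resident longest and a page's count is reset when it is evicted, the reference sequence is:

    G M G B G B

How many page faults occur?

3

G -> miss, frames {G}
M -> miss, frames {G,M}
G -> hit
B -> miss, evict M, frames {G,B}
G -> hit
B -> hit
Page faults: 3.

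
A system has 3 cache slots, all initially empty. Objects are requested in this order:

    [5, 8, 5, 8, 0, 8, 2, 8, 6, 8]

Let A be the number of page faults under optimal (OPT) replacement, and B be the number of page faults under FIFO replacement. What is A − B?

-1

Under OPT: F F . . F . F . F . → 5 faults.
Under FIFO: F F . . F . F . F F → 6 faults.
A − B = 5 − 6 = -1.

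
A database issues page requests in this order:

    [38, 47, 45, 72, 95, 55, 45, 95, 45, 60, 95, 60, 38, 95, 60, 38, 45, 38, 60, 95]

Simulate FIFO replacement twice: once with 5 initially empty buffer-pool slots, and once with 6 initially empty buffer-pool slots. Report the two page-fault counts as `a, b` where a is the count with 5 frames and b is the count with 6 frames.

9, 8

5 frames: F F F F F F . . . F . . F . . . F . . . → 9 faults.
6 frames: F F F F F F . . . F . . F . . . . . . . → 8 faults.
8 < 9: adding a frame reduced faults, as is typical.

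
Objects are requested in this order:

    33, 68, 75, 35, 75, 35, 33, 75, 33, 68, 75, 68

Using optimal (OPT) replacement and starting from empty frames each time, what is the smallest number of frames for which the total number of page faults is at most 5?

f=1: 12 faults
f=2: 6 faults
f=3: 5 faults
f=4: 4 faults
Smallest f with faults ≤ 5 is 3.

3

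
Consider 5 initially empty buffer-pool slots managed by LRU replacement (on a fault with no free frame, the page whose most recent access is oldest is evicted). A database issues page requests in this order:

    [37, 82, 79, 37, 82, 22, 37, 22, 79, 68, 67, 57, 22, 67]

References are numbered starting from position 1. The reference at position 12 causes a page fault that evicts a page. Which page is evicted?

37

pos 1: 37: miss, frames [37]
pos 2: 82: miss, frames [37, 82]
pos 3: 79: miss, frames [37, 82, 79]
pos 4: 37: hit
pos 5: 82: hit
pos 6: 22: miss, frames [79, 37, 82, 22]
pos 7: 37: hit
pos 8: 22: hit
pos 9: 79: hit
pos 10: 68: miss, frames [82, 37, 22, 79, 68]
pos 11: 67: miss, evict 82, frames [37, 22, 79, 68, 67]
pos 12: 57: miss, evict 37, frames [22, 79, 68, 67, 57]
At position 12, page 37 is evicted.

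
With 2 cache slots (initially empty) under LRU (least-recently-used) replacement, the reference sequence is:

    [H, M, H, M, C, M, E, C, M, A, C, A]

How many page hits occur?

H → miss, frames [H]
M → miss, frames [H, M]
H → hit
M → hit
C → miss, evict H, frames [M, C]
M → hit
E → miss, evict C, frames [M, E]
C → miss, evict M, frames [E, C]
M → miss, evict E, frames [C, M]
A → miss, evict C, frames [M, A]
C → miss, evict M, frames [A, C]
A → hit
Hits: 4.

4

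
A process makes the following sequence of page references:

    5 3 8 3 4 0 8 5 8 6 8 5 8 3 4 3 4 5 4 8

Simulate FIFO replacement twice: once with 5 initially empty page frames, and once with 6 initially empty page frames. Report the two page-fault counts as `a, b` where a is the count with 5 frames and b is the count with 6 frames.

9, 6

5 frames: F F F . F F . . . F . F . F . . . . . F → 9 faults.
6 frames: F F F . F F . . . F . . . . . . . . . . → 6 faults.
6 < 9: adding a frame reduced faults, as is typical.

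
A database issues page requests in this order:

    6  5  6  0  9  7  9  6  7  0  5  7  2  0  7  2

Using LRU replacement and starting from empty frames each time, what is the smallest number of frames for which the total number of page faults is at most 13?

f=1: 16 faults
f=2: 14 faults
f=3: 10 faults
f=4: 7 faults
f=5: 6 faults
f=6: 6 faults
Smallest f with faults ≤ 13 is 3.

3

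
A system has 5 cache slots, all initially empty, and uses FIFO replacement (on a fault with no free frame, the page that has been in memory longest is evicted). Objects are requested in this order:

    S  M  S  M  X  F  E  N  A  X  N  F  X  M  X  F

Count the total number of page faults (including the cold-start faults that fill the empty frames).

S -> fault, frames {S}
M -> fault, frames {S,M}
S -> hit
M -> hit
X -> fault, frames {S,M,X}
F -> fault, frames {S,M,X,F}
E -> fault, frames {S,M,X,F,E}
N -> fault, evict S, frames {M,X,F,E,N}
A -> fault, evict M, frames {X,F,E,N,A}
X -> hit
N -> hit
F -> hit
X -> hit
M -> fault, evict X, frames {F,E,N,A,M}
X -> fault, evict F, frames {E,N,A,M,X}
F -> fault, evict E, frames {N,A,M,X,F}
Page faults: 10.

10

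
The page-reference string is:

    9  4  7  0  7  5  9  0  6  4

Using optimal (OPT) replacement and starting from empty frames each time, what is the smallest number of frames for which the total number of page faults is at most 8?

f=1: 10 faults
f=2: 8 faults
f=3: 7 faults
f=4: 6 faults
f=5: 6 faults
f=6: 6 faults
Smallest f with faults ≤ 8 is 2.

2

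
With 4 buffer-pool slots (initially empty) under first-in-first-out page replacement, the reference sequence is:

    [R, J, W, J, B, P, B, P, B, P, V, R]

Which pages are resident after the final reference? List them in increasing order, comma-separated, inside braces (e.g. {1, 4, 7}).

R -> fault, frames {R}
J -> fault, frames {R,J}
W -> fault, frames {R,J,W}
J -> hit
B -> fault, frames {R,J,W,B}
P -> fault, evict R, frames {J,W,B,P}
B -> hit
P -> hit
B -> hit
P -> hit
V -> fault, evict J, frames {W,B,P,V}
R -> fault, evict W, frames {B,P,V,R}

{B, P, R, V}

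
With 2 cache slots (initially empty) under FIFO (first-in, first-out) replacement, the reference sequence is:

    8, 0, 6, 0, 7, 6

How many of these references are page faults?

4

8 → fault, frames {8}
0 → fault, frames {8,0}
6 → fault, evict 8, frames {0,6}
0 → hit
7 → fault, evict 0, frames {6,7}
6 → hit
Page faults: 4.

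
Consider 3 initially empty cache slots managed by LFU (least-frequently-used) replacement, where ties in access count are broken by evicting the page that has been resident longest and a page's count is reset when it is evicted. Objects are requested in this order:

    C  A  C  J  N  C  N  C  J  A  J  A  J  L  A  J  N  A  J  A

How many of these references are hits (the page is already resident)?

6

C → fault, frames (C)
A → fault, frames (C A)
C → hit
J → fault, frames (C A J)
N → fault, evict A, frames (C J N)
C → hit
N → hit
C → hit
J → hit
A → fault, evict J, frames (C N A)
J → fault, evict A, frames (C N J)
A → fault, evict J, frames (C N A)
J → fault, evict A, frames (C N J)
L → fault, evict J, frames (C N L)
A → fault, evict L, frames (C N A)
J → fault, evict A, frames (C N J)
N → hit
A → fault, evict J, frames (C N A)
J → fault, evict A, frames (C N J)
A → fault, evict J, frames (C N A)
Hits: 6.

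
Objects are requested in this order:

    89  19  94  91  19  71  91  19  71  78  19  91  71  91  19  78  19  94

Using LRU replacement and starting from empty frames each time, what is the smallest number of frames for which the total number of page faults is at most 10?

3

f=1: 18 faults
f=2: 16 faults
f=3: 10 faults
f=4: 7 faults
f=5: 6 faults
f=6: 6 faults
Smallest f with faults ≤ 10 is 3.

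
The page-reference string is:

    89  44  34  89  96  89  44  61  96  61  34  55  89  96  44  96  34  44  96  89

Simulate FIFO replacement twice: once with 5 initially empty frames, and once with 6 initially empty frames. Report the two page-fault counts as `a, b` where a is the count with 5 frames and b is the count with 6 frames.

10, 6

5 frames: F F F . F . . F . . . F F . F . F . F . → 10 faults.
6 frames: F F F . F . . F . . . F . . . . . . . . → 6 faults.
6 < 10: adding a frame reduced faults, as is typical.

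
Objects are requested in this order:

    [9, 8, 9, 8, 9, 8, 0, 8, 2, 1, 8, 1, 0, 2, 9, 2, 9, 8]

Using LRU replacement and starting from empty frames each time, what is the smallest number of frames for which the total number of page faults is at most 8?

4

f=1: 18 faults
f=2: 10 faults
f=3: 9 faults
f=4: 7 faults
f=5: 5 faults
Smallest f with faults ≤ 8 is 4.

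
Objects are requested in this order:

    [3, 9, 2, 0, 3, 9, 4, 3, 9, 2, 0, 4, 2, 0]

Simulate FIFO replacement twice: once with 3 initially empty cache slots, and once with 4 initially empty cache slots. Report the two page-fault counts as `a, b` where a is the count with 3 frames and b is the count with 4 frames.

3 frames: F F F F F F F . . F F . . . → 9 faults.
4 frames: F F F F . . F F F F F F . . → 10 faults.
10 > 9: adding a frame increased faults — Belady's anomaly.

9, 10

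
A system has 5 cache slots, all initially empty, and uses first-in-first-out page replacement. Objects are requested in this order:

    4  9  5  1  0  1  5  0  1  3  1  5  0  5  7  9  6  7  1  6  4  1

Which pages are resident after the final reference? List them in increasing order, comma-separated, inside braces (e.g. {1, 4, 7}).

{1, 4, 6, 7, 9}

4 -> miss, frames (4)
9 -> miss, frames (4 9)
5 -> miss, frames (4 9 5)
1 -> miss, frames (4 9 5 1)
0 -> miss, frames (4 9 5 1 0)
1 -> hit
5 -> hit
0 -> hit
1 -> hit
3 -> miss, evict 4, frames (9 5 1 0 3)
1 -> hit
5 -> hit
0 -> hit
5 -> hit
7 -> miss, evict 9, frames (5 1 0 3 7)
9 -> miss, evict 5, frames (1 0 3 7 9)
6 -> miss, evict 1, frames (0 3 7 9 6)
7 -> hit
1 -> miss, evict 0, frames (3 7 9 6 1)
6 -> hit
4 -> miss, evict 3, frames (7 9 6 1 4)
1 -> hit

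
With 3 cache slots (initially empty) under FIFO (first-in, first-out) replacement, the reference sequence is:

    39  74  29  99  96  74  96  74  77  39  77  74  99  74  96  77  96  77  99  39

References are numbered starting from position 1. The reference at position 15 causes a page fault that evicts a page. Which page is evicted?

pos 1: 39 -> miss, frames {39}
pos 2: 74 -> miss, frames {39,74}
pos 3: 29 -> miss, frames {39,74,29}
pos 4: 99 -> miss, evict 39, frames {74,29,99}
pos 5: 96 -> miss, evict 74, frames {29,99,96}
pos 6: 74 -> miss, evict 29, frames {99,96,74}
pos 7: 96 -> hit
pos 8: 74 -> hit
pos 9: 77 -> miss, evict 99, frames {96,74,77}
pos 10: 39 -> miss, evict 96, frames {74,77,39}
pos 11: 77 -> hit
pos 12: 74 -> hit
pos 13: 99 -> miss, evict 74, frames {77,39,99}
pos 14: 74 -> miss, evict 77, frames {39,99,74}
pos 15: 96 -> miss, evict 39, frames {99,74,96}
At position 15, page 39 is evicted.

39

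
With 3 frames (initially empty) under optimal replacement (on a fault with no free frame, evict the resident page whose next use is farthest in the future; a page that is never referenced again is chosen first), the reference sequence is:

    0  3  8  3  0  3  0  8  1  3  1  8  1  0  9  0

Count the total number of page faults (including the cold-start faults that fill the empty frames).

0 -> miss, frames {0}
3 -> miss, frames {0,3}
8 -> miss, frames {0,3,8}
3 -> hit
0 -> hit
3 -> hit
0 -> hit
8 -> hit
1 -> miss, evict 0, frames {3,8,1}
3 -> hit
1 -> hit
8 -> hit
1 -> hit
0 -> miss, evict 1, frames {3,8,0}
9 -> miss, evict 8, frames {3,0,9}
0 -> hit
Page faults: 6.

6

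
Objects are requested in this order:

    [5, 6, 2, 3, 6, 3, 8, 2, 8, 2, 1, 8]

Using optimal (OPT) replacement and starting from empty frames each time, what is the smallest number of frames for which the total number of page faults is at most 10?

f=1: 12 faults
f=2: 7 faults
f=3: 6 faults
f=4: 6 faults
f=5: 6 faults
f=6: 6 faults
Smallest f with faults ≤ 10 is 2.

2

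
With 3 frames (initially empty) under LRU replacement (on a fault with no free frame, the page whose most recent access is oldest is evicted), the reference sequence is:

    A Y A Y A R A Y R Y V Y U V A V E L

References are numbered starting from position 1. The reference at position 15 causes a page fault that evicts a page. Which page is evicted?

Y

pos 1: A -> miss, frames (A)
pos 2: Y -> miss, frames (A Y)
pos 3: A -> hit
pos 4: Y -> hit
pos 5: A -> hit
pos 6: R -> miss, frames (Y A R)
pos 7: A -> hit
pos 8: Y -> hit
pos 9: R -> hit
pos 10: Y -> hit
pos 11: V -> miss, evict A, frames (R Y V)
pos 12: Y -> hit
pos 13: U -> miss, evict R, frames (V Y U)
pos 14: V -> hit
pos 15: A -> miss, evict Y, frames (U V A)
At position 15, page Y is evicted.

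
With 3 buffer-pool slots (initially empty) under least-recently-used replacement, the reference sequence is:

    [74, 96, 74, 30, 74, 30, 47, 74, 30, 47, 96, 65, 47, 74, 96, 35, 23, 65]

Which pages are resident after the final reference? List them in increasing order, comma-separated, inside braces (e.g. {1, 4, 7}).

74: fault, frames [74]
96: fault, frames [74, 96]
74: hit
30: fault, frames [96, 74, 30]
74: hit
30: hit
47: fault, evict 96, frames [74, 30, 47]
74: hit
30: hit
47: hit
96: fault, evict 74, frames [30, 47, 96]
65: fault, evict 30, frames [47, 96, 65]
47: hit
74: fault, evict 96, frames [65, 47, 74]
96: fault, evict 65, frames [47, 74, 96]
35: fault, evict 47, frames [74, 96, 35]
23: fault, evict 74, frames [96, 35, 23]
65: fault, evict 96, frames [35, 23, 65]

{23, 35, 65}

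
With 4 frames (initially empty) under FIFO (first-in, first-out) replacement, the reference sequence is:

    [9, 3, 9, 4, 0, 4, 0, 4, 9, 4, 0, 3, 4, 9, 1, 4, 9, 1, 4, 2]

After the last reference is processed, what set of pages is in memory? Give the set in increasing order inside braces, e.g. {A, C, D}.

{0, 1, 2, 9}

9 → fault, frames {9}
3 → fault, frames {9,3}
9 → hit
4 → fault, frames {9,3,4}
0 → fault, frames {9,3,4,0}
4 → hit
0 → hit
4 → hit
9 → hit
4 → hit
0 → hit
3 → hit
4 → hit
9 → hit
1 → fault, evict 9, frames {3,4,0,1}
4 → hit
9 → fault, evict 3, frames {4,0,1,9}
1 → hit
4 → hit
2 → fault, evict 4, frames {0,1,9,2}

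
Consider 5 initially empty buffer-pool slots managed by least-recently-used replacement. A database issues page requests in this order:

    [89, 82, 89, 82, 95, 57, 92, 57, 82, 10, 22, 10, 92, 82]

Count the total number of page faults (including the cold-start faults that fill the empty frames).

89 → fault, frames {89}
82 → fault, frames {89,82}
89 → hit
82 → hit
95 → fault, frames {89,82,95}
57 → fault, frames {89,82,95,57}
92 → fault, frames {89,82,95,57,92}
57 → hit
82 → hit
10 → fault, evict 89, frames {95,92,57,82,10}
22 → fault, evict 95, frames {92,57,82,10,22}
10 → hit
92 → hit
82 → hit
Page faults: 7.

7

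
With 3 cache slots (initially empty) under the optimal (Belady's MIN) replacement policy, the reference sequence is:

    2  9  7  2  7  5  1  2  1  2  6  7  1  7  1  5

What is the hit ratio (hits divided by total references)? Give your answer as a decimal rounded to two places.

0.56

2 -> fault, frames [2]
9 -> fault, frames [2, 9]
7 -> fault, frames [2, 9, 7]
2 -> hit
7 -> hit
5 -> fault, evict 9, frames [2, 7, 5]
1 -> fault, evict 5, frames [2, 7, 1]
2 -> hit
1 -> hit
2 -> hit
6 -> fault, evict 2, frames [7, 1, 6]
7 -> hit
1 -> hit
7 -> hit
1 -> hit
5 -> fault, evict 6, frames [7, 1, 5]
Hits: 9 of 16 references → 9/16 = 0.5625.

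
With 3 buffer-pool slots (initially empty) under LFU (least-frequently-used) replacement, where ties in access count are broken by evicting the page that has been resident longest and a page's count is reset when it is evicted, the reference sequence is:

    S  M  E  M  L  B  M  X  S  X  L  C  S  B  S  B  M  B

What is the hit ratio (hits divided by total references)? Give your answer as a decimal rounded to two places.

0.28

S -> fault, frames [S]
M -> fault, frames [S, M]
E -> fault, frames [S, M, E]
M -> hit
L -> fault, evict S, frames [M, E, L]
B -> fault, evict E, frames [M, L, B]
M -> hit
X -> fault, evict L, frames [M, B, X]
S -> fault, evict B, frames [M, X, S]
X -> hit
L -> fault, evict S, frames [M, X, L]
C -> fault, evict L, frames [M, X, C]
S -> fault, evict C, frames [M, X, S]
B -> fault, evict S, frames [M, X, B]
S -> fault, evict B, frames [M, X, S]
B -> fault, evict S, frames [M, X, B]
M -> hit
B -> hit
Hits: 5 of 18 references → 5/18 = 0.2778.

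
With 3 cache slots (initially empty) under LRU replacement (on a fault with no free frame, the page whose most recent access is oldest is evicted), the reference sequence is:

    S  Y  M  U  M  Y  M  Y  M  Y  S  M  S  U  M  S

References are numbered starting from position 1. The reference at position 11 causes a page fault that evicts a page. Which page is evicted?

pos 1: S -> fault, frames (S)
pos 2: Y -> fault, frames (S Y)
pos 3: M -> fault, frames (S Y M)
pos 4: U -> fault, evict S, frames (Y M U)
pos 5: M -> hit
pos 6: Y -> hit
pos 7: M -> hit
pos 8: Y -> hit
pos 9: M -> hit
pos 10: Y -> hit
pos 11: S -> fault, evict U, frames (M Y S)
At position 11, page U is evicted.

U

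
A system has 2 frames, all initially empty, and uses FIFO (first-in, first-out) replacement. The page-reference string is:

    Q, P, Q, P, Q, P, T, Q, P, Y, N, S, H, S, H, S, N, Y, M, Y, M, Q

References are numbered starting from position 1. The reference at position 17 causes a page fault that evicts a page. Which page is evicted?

pos 1: Q: fault, frames (Q)
pos 2: P: fault, frames (Q P)
pos 3: Q: hit
pos 4: P: hit
pos 5: Q: hit
pos 6: P: hit
pos 7: T: fault, evict Q, frames (P T)
pos 8: Q: fault, evict P, frames (T Q)
pos 9: P: fault, evict T, frames (Q P)
pos 10: Y: fault, evict Q, frames (P Y)
pos 11: N: fault, evict P, frames (Y N)
pos 12: S: fault, evict Y, frames (N S)
pos 13: H: fault, evict N, frames (S H)
pos 14: S: hit
pos 15: H: hit
pos 16: S: hit
pos 17: N: fault, evict S, frames (H N)
At position 17, page S is evicted.

S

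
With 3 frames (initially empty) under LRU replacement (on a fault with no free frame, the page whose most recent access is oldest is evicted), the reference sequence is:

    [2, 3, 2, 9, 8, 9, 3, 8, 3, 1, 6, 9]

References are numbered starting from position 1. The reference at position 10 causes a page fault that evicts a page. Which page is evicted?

pos 1: 2 -> fault, frames {2}
pos 2: 3 -> fault, frames {2,3}
pos 3: 2 -> hit
pos 4: 9 -> fault, frames {3,2,9}
pos 5: 8 -> fault, evict 3, frames {2,9,8}
pos 6: 9 -> hit
pos 7: 3 -> fault, evict 2, frames {8,9,3}
pos 8: 8 -> hit
pos 9: 3 -> hit
pos 10: 1 -> fault, evict 9, frames {8,3,1}
At position 10, page 9 is evicted.

9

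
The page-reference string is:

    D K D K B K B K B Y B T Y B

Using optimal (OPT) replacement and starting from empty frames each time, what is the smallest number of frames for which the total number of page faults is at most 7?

2

f=1: 14 faults
f=2: 6 faults
f=3: 5 faults
f=4: 5 faults
f=5: 5 faults
Smallest f with faults ≤ 7 is 2.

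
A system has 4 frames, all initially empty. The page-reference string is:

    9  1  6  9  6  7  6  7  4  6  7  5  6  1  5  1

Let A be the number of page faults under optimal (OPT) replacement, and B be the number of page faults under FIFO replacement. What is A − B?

Under OPT: F F F . . F . . F . . F . . . . → 6 faults.
Under FIFO: F F F . . F . . F . . F . F . . → 7 faults.
A − B = 6 − 7 = -1.

-1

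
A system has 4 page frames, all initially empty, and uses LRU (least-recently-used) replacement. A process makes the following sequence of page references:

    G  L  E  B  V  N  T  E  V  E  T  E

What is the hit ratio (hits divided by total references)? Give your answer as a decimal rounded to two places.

0.33

G -> fault, frames [G]
L -> fault, frames [G, L]
E -> fault, frames [G, L, E]
B -> fault, frames [G, L, E, B]
V -> fault, evict G, frames [L, E, B, V]
N -> fault, evict L, frames [E, B, V, N]
T -> fault, evict E, frames [B, V, N, T]
E -> fault, evict B, frames [V, N, T, E]
V -> hit
E -> hit
T -> hit
E -> hit
Hits: 4 of 12 references → 4/12 = 0.3333.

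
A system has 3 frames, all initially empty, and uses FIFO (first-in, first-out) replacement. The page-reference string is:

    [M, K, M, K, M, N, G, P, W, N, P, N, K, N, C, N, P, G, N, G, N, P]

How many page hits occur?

M → miss, frames [M]
K → miss, frames [M, K]
M → hit
K → hit
M → hit
N → miss, frames [M, K, N]
G → miss, evict M, frames [K, N, G]
P → miss, evict K, frames [N, G, P]
W → miss, evict N, frames [G, P, W]
N → miss, evict G, frames [P, W, N]
P → hit
N → hit
K → miss, evict P, frames [W, N, K]
N → hit
C → miss, evict W, frames [N, K, C]
N → hit
P → miss, evict N, frames [K, C, P]
G → miss, evict K, frames [C, P, G]
N → miss, evict C, frames [P, G, N]
G → hit
N → hit
P → hit
Hits: 10.

10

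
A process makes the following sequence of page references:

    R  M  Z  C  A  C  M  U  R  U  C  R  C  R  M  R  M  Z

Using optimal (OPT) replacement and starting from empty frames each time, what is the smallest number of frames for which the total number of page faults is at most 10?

3

f=1: 18 faults
f=2: 11 faults
f=3: 9 faults
f=4: 7 faults
f=5: 6 faults
f=6: 6 faults
Smallest f with faults ≤ 10 is 3.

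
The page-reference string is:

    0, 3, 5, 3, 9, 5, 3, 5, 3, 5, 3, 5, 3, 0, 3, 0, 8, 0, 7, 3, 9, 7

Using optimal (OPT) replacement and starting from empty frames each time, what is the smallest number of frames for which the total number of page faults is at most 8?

3

f=1: 22 faults
f=2: 10 faults
f=3: 8 faults
f=4: 6 faults
f=5: 6 faults
f=6: 6 faults
Smallest f with faults ≤ 8 is 3.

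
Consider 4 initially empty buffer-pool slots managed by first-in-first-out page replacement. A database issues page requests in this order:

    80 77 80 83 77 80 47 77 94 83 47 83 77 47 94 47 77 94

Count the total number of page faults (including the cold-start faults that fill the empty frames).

80 -> fault, frames (80)
77 -> fault, frames (80 77)
80 -> hit
83 -> fault, frames (80 77 83)
77 -> hit
80 -> hit
47 -> fault, frames (80 77 83 47)
77 -> hit
94 -> fault, evict 80, frames (77 83 47 94)
83 -> hit
47 -> hit
83 -> hit
77 -> hit
47 -> hit
94 -> hit
47 -> hit
77 -> hit
94 -> hit
Page faults: 5.

5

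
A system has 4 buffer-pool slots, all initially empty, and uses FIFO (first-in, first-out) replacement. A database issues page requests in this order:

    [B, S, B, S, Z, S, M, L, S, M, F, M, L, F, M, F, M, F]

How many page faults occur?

6

B → fault, frames {B}
S → fault, frames {B,S}
B → hit
S → hit
Z → fault, frames {B,S,Z}
S → hit
M → fault, frames {B,S,Z,M}
L → fault, evict B, frames {S,Z,M,L}
S → hit
M → hit
F → fault, evict S, frames {Z,M,L,F}
M → hit
L → hit
F → hit
M → hit
F → hit
M → hit
F → hit
Page faults: 6.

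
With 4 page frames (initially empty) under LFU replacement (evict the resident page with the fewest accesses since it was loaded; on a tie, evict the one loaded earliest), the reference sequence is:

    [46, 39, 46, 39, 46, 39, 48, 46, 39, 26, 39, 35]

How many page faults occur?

5

46 → fault, frames {46}
39 → fault, frames {46,39}
46 → hit
39 → hit
46 → hit
39 → hit
48 → fault, frames {46,39,48}
46 → hit
39 → hit
26 → fault, frames {46,39,48,26}
39 → hit
35 → fault, evict 48, frames {46,39,26,35}
Page faults: 5.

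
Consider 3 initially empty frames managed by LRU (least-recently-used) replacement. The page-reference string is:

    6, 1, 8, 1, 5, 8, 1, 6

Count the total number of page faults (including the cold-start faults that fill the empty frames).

5

6 -> fault, frames [6]
1 -> fault, frames [6, 1]
8 -> fault, frames [6, 1, 8]
1 -> hit
5 -> fault, evict 6, frames [8, 1, 5]
8 -> hit
1 -> hit
6 -> fault, evict 5, frames [8, 1, 6]
Page faults: 5.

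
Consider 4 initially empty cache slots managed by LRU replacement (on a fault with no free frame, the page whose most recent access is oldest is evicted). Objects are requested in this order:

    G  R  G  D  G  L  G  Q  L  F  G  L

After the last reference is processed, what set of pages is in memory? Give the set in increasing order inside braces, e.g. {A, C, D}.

{F, G, L, Q}

G → miss, frames {G}
R → miss, frames {G,R}
G → hit
D → miss, frames {R,G,D}
G → hit
L → miss, frames {R,D,G,L}
G → hit
Q → miss, evict R, frames {D,L,G,Q}
L → hit
F → miss, evict D, frames {G,Q,L,F}
G → hit
L → hit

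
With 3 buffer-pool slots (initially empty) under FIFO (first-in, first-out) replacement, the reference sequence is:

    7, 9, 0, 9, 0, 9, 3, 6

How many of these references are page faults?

5

7 -> fault, frames [7]
9 -> fault, frames [7, 9]
0 -> fault, frames [7, 9, 0]
9 -> hit
0 -> hit
9 -> hit
3 -> fault, evict 7, frames [9, 0, 3]
6 -> fault, evict 9, frames [0, 3, 6]
Page faults: 5.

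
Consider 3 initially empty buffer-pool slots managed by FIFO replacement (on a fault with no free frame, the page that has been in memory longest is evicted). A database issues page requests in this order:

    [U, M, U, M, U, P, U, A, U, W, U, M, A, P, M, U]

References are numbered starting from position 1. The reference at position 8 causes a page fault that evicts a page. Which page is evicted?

U

pos 1: U: fault, frames {U}
pos 2: M: fault, frames {U,M}
pos 3: U: hit
pos 4: M: hit
pos 5: U: hit
pos 6: P: fault, frames {U,M,P}
pos 7: U: hit
pos 8: A: fault, evict U, frames {M,P,A}
At position 8, page U is evicted.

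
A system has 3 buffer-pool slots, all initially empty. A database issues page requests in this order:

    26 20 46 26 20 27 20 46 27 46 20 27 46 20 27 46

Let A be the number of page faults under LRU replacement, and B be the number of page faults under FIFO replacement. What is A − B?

Under LRU: F F F . . F . F . . . . . . . . → 5 faults.
Under FIFO: F F F . . F . . . . . . . . . . → 4 faults.
A − B = 5 − 4 = 1.

1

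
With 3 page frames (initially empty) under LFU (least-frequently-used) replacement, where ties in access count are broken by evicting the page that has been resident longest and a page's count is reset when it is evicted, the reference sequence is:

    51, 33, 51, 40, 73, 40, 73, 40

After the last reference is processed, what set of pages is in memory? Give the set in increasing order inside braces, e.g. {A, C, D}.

51 -> fault, frames (51)
33 -> fault, frames (51 33)
51 -> hit
40 -> fault, frames (51 33 40)
73 -> fault, evict 33, frames (51 40 73)
40 -> hit
73 -> hit
40 -> hit

{40, 51, 73}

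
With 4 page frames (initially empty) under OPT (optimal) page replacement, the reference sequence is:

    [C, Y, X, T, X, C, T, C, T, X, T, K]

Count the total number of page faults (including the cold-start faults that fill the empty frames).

C: fault, frames [C]
Y: fault, frames [C, Y]
X: fault, frames [C, Y, X]
T: fault, frames [C, Y, X, T]
X: hit
C: hit
T: hit
C: hit
T: hit
X: hit
T: hit
K: fault, evict T, frames [C, Y, X, K]
Page faults: 5.

5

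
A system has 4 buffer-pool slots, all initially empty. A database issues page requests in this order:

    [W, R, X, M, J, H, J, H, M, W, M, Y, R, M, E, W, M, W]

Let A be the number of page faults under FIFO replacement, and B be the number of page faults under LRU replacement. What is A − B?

1

Under FIFO: F F F F F F . . . F . F F F F F . . → 12 faults.
Under LRU: F F F F F F . . . F . F F . F F . . → 11 faults.
A − B = 12 − 11 = 1.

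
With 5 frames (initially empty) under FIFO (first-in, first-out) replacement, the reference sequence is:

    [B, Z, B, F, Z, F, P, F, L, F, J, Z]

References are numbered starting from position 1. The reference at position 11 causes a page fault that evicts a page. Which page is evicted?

B

pos 1: B -> miss, frames (B)
pos 2: Z -> miss, frames (B Z)
pos 3: B -> hit
pos 4: F -> miss, frames (B Z F)
pos 5: Z -> hit
pos 6: F -> hit
pos 7: P -> miss, frames (B Z F P)
pos 8: F -> hit
pos 9: L -> miss, frames (B Z F P L)
pos 10: F -> hit
pos 11: J -> miss, evict B, frames (Z F P L J)
At position 11, page B is evicted.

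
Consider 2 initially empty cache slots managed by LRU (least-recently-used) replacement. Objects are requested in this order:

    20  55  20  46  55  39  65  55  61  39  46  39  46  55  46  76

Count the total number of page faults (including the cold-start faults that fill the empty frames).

20: miss, frames [20]
55: miss, frames [20, 55]
20: hit
46: miss, evict 55, frames [20, 46]
55: miss, evict 20, frames [46, 55]
39: miss, evict 46, frames [55, 39]
65: miss, evict 55, frames [39, 65]
55: miss, evict 39, frames [65, 55]
61: miss, evict 65, frames [55, 61]
39: miss, evict 55, frames [61, 39]
46: miss, evict 61, frames [39, 46]
39: hit
46: hit
55: miss, evict 39, frames [46, 55]
46: hit
76: miss, evict 55, frames [46, 76]
Page faults: 12.

12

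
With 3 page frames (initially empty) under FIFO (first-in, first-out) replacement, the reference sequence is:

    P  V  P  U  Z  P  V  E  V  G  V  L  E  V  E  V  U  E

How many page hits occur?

6

P: fault, frames {P}
V: fault, frames {P,V}
P: hit
U: fault, frames {P,V,U}
Z: fault, evict P, frames {V,U,Z}
P: fault, evict V, frames {U,Z,P}
V: fault, evict U, frames {Z,P,V}
E: fault, evict Z, frames {P,V,E}
V: hit
G: fault, evict P, frames {V,E,G}
V: hit
L: fault, evict V, frames {E,G,L}
E: hit
V: fault, evict E, frames {G,L,V}
E: fault, evict G, frames {L,V,E}
V: hit
U: fault, evict L, frames {V,E,U}
E: hit
Hits: 6.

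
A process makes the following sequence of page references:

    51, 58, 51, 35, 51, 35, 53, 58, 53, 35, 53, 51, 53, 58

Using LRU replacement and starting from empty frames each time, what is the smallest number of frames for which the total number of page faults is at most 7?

3

f=1: 14 faults
f=2: 8 faults
f=3: 7 faults
f=4: 4 faults
Smallest f with faults ≤ 7 is 3.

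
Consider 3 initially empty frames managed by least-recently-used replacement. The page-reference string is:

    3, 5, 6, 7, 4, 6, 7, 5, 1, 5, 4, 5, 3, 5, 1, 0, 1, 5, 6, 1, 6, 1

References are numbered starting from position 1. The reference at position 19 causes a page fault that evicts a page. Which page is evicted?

pos 1: 3: fault, frames {3}
pos 2: 5: fault, frames {3,5}
pos 3: 6: fault, frames {3,5,6}
pos 4: 7: fault, evict 3, frames {5,6,7}
pos 5: 4: fault, evict 5, frames {6,7,4}
pos 6: 6: hit
pos 7: 7: hit
pos 8: 5: fault, evict 4, frames {6,7,5}
pos 9: 1: fault, evict 6, frames {7,5,1}
pos 10: 5: hit
pos 11: 4: fault, evict 7, frames {1,5,4}
pos 12: 5: hit
pos 13: 3: fault, evict 1, frames {4,5,3}
pos 14: 5: hit
pos 15: 1: fault, evict 4, frames {3,5,1}
pos 16: 0: fault, evict 3, frames {5,1,0}
pos 17: 1: hit
pos 18: 5: hit
pos 19: 6: fault, evict 0, frames {1,5,6}
At position 19, page 0 is evicted.

0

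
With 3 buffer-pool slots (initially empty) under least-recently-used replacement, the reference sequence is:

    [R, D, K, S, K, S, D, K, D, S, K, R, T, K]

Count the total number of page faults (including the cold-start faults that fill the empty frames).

R → miss, frames (R)
D → miss, frames (R D)
K → miss, frames (R D K)
S → miss, evict R, frames (D K S)
K → hit
S → hit
D → hit
K → hit
D → hit
S → hit
K → hit
R → miss, evict D, frames (S K R)
T → miss, evict S, frames (K R T)
K → hit
Page faults: 6.

6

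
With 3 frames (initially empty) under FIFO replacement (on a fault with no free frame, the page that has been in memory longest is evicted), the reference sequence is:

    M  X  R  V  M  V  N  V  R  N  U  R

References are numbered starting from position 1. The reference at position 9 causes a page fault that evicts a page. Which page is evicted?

V

pos 1: M → miss, frames {M}
pos 2: X → miss, frames {M,X}
pos 3: R → miss, frames {M,X,R}
pos 4: V → miss, evict M, frames {X,R,V}
pos 5: M → miss, evict X, frames {R,V,M}
pos 6: V → hit
pos 7: N → miss, evict R, frames {V,M,N}
pos 8: V → hit
pos 9: R → miss, evict V, frames {M,N,R}
At position 9, page V is evicted.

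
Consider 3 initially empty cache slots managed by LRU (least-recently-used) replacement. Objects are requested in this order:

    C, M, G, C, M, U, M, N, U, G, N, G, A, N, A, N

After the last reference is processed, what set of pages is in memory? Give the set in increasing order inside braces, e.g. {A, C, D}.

C -> fault, frames [C]
M -> fault, frames [C, M]
G -> fault, frames [C, M, G]
C -> hit
M -> hit
U -> fault, evict G, frames [C, M, U]
M -> hit
N -> fault, evict C, frames [U, M, N]
U -> hit
G -> fault, evict M, frames [N, U, G]
N -> hit
G -> hit
A -> fault, evict U, frames [N, G, A]
N -> hit
A -> hit
N -> hit

{A, G, N}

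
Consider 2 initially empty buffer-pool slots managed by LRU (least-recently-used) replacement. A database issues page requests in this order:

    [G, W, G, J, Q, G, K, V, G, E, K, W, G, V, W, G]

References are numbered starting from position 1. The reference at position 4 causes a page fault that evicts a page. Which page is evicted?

pos 1: G: miss, frames {G}
pos 2: W: miss, frames {G,W}
pos 3: G: hit
pos 4: J: miss, evict W, frames {G,J}
At position 4, page W is evicted.

W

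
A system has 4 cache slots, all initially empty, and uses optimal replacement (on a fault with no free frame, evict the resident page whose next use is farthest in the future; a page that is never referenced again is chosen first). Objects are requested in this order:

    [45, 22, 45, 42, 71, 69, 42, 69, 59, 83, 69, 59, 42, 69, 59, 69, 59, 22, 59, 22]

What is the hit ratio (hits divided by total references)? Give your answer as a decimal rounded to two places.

45 -> miss, frames {45}
22 -> miss, frames {45,22}
45 -> hit
42 -> miss, frames {45,22,42}
71 -> miss, frames {45,22,42,71}
69 -> miss, evict 71, frames {45,22,42,69}
42 -> hit
69 -> hit
59 -> miss, evict 45, frames {22,42,69,59}
83 -> miss, evict 22, frames {42,69,59,83}
69 -> hit
59 -> hit
42 -> hit
69 -> hit
59 -> hit
69 -> hit
59 -> hit
22 -> miss, evict 83, frames {42,69,59,22}
59 -> hit
22 -> hit
Hits: 12 of 20 references → 12/20 = 0.6000.

0.60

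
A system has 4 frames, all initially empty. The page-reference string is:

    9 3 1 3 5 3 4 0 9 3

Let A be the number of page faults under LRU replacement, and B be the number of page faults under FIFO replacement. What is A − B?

-1

Under LRU: F F F . F . F F F . → 7 faults.
Under FIFO: F F F . F . F F F F → 8 faults.
A − B = 7 − 8 = -1.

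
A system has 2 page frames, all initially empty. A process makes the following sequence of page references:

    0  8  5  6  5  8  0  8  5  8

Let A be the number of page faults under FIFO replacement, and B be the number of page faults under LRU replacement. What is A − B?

Under FIFO: F F F F . F F . F F → 8 faults.
Under LRU: F F F F . F F . F . → 7 faults.
A − B = 8 − 7 = 1.

1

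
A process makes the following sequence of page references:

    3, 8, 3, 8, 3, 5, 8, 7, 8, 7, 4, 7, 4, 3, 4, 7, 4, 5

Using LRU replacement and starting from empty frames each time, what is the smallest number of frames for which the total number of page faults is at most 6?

f=1: 18 faults
f=2: 9 faults
f=3: 7 faults
f=4: 7 faults
f=5: 5 faults
Smallest f with faults ≤ 6 is 5.

5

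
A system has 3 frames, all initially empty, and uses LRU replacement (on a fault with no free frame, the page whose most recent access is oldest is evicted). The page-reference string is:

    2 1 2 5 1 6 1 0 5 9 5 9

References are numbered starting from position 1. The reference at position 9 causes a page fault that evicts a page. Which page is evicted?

6

pos 1: 2: fault, frames [2]
pos 2: 1: fault, frames [2, 1]
pos 3: 2: hit
pos 4: 5: fault, frames [1, 2, 5]
pos 5: 1: hit
pos 6: 6: fault, evict 2, frames [5, 1, 6]
pos 7: 1: hit
pos 8: 0: fault, evict 5, frames [6, 1, 0]
pos 9: 5: fault, evict 6, frames [1, 0, 5]
At position 9, page 6 is evicted.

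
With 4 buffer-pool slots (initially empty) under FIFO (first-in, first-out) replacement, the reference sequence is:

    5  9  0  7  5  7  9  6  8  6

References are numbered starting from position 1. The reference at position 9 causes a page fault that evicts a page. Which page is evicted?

9

pos 1: 5 -> fault, frames (5)
pos 2: 9 -> fault, frames (5 9)
pos 3: 0 -> fault, frames (5 9 0)
pos 4: 7 -> fault, frames (5 9 0 7)
pos 5: 5 -> hit
pos 6: 7 -> hit
pos 7: 9 -> hit
pos 8: 6 -> fault, evict 5, frames (9 0 7 6)
pos 9: 8 -> fault, evict 9, frames (0 7 6 8)
At position 9, page 9 is evicted.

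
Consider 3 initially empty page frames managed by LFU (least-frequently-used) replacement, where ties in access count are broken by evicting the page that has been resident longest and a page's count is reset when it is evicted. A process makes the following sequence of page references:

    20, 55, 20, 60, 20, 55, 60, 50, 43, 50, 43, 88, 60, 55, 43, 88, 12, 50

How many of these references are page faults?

20: miss, frames [20]
55: miss, frames [20, 55]
20: hit
60: miss, frames [20, 55, 60]
20: hit
55: hit
60: hit
50: miss, evict 55, frames [20, 60, 50]
43: miss, evict 50, frames [20, 60, 43]
50: miss, evict 43, frames [20, 60, 50]
43: miss, evict 50, frames [20, 60, 43]
88: miss, evict 43, frames [20, 60, 88]
60: hit
55: miss, evict 88, frames [20, 60, 55]
43: miss, evict 55, frames [20, 60, 43]
88: miss, evict 43, frames [20, 60, 88]
12: miss, evict 88, frames [20, 60, 12]
50: miss, evict 12, frames [20, 60, 50]
Page faults: 13.

13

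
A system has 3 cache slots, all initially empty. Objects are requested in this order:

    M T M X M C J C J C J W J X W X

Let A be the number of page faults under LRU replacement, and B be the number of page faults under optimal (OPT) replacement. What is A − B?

Under LRU: F F . F . F F . . . . F . F . . → 7 faults.
Under OPT: F F . F . F F . . . . F . . . . → 6 faults.
A − B = 7 − 6 = 1.

1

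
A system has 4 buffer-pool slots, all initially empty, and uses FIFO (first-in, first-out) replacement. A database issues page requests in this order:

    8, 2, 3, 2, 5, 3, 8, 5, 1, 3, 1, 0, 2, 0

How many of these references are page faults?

7

8: miss, frames [8]
2: miss, frames [8, 2]
3: miss, frames [8, 2, 3]
2: hit
5: miss, frames [8, 2, 3, 5]
3: hit
8: hit
5: hit
1: miss, evict 8, frames [2, 3, 5, 1]
3: hit
1: hit
0: miss, evict 2, frames [3, 5, 1, 0]
2: miss, evict 3, frames [5, 1, 0, 2]
0: hit
Page faults: 7.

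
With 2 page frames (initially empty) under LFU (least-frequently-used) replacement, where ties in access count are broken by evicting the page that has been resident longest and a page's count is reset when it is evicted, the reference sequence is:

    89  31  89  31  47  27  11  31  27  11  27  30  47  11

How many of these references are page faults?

89 → miss, frames (89)
31 → miss, frames (89 31)
89 → hit
31 → hit
47 → miss, evict 89, frames (31 47)
27 → miss, evict 47, frames (31 27)
11 → miss, evict 27, frames (31 11)
31 → hit
27 → miss, evict 11, frames (31 27)
11 → miss, evict 27, frames (31 11)
27 → miss, evict 11, frames (31 27)
30 → miss, evict 27, frames (31 30)
47 → miss, evict 30, frames (31 47)
11 → miss, evict 47, frames (31 11)
Page faults: 11.

11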